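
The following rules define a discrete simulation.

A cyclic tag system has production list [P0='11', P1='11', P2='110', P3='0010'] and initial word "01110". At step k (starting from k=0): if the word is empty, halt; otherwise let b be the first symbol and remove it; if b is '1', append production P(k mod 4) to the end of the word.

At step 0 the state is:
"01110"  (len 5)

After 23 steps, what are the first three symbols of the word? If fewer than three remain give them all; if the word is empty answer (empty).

[0] "01110"  (len 5)
[1] "1110"  (len 4)
[2] "11011"  (len 5)
[3] "1011110"  (len 7)
[4] "0111100010"  (len 10)
[5] "111100010"  (len 9)
[6] "1110001011"  (len 10)
[7] "110001011110"  (len 12)
[8] "100010111100010"  (len 15)
[9] "0001011110001011"  (len 16)
[10] "001011110001011"  (len 15)
[11] "01011110001011"  (len 14)
[12] "1011110001011"  (len 13)
[13] "01111000101111"  (len 14)
[14] "1111000101111"  (len 13)
[15] "111000101111110"  (len 15)
[16] "110001011111100010"  (len 18)
[17] "1000101111110001011"  (len 19)
[18] "00010111111000101111"  (len 20)
[19] "0010111111000101111"  (len 19)
[20] "010111111000101111"  (len 18)
[21] "10111111000101111"  (len 17)
[22] "011111100010111111"  (len 18)
[23] "11111100010111111"  (len 17)

111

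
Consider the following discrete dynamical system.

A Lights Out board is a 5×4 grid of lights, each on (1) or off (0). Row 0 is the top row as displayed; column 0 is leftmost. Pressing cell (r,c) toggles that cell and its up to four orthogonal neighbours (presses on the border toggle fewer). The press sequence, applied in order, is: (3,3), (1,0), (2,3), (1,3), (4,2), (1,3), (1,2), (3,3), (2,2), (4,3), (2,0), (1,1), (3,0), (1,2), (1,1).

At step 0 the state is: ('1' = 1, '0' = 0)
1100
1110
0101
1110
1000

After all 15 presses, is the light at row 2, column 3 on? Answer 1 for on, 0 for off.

1

0) 1100
1110
0101
1110
1000
1) 1100
1110
0100
1101
1001
2) 0100
0010
1100
1101
1001
3) 0100
0011
1111
1100
1001
4) 0101
0000
1110
1100
1001
5) 0101
0000
1110
1110
1110
6) 0100
0011
1111
1110
1110
7) 0110
0100
1101
1110
1110
8) 0110
0100
1100
1101
1111
9) 0110
0110
1011
1111
1111
10) 0110
0110
1011
1110
1100
11) 0110
1110
0111
0110
1100
12) 0010
0000
0011
0110
1100
13) 0010
0000
1011
1010
0100
14) 0000
0111
1001
1010
0100
15) 0100
1001
1101
1010
0100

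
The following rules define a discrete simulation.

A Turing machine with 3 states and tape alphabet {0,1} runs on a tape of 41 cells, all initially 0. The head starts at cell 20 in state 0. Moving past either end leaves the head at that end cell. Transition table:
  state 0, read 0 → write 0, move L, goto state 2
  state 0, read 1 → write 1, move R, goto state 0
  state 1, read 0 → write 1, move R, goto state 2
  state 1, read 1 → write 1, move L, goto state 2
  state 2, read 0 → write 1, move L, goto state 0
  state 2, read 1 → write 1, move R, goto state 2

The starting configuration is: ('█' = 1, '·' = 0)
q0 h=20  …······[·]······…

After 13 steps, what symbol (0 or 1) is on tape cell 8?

t=0: q0 h=20  …······[·]······…
t=1: q2 h=19  …······[·]······…
t=2: q0 h=18  …······[·]█·····…
t=3: q2 h=17  …······[·]·█····…
t=4: q0 h=16  …······[·]█·█···…
t=5: q2 h=15  …······[·]·█·█··…
t=6: q0 h=14  …······[·]█·█·█·…
t=7: q2 h=13  …······[·]·█·█·█…
t=8: q0 h=12  …······[·]█·█·█·…
t=9: q2 h=11  …······[·]·█·█·█…
t=10: q0 h=10  …······[·]█·█·█·…
t=11: q2 h= 9  …······[·]·█·█·█…
t=12: q0 h= 8  …······[·]█·█·█·…
t=13: q2 h= 7  …······[·]·█·█·█…

0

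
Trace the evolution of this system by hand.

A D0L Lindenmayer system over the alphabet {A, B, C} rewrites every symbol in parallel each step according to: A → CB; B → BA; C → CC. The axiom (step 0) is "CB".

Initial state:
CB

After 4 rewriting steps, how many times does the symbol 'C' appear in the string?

24

0) CB
1) CCBA
2) CCCCBACB
3) CCCCCCCCBACBCCBA
4) CCCCCCCCCCCCCCCCBACBCCBACCCCBACB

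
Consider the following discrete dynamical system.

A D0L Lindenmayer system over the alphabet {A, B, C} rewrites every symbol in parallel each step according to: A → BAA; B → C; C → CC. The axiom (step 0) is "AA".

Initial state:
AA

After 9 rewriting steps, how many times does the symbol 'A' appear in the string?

1024

step 0: AA
step 1: BAABAA
step 2: CBAABAACBAABAA
step 3: CCCBAABAACBAABAACCCBAABAACBAABAA
step 4: CCCCCCCBAABAACBAABAACCCBAABAACBAABAACCCCCCCBAABAACBAABAACCCBAABAACBAABAA
step 5: CCCCCCCCCCCCCCCBAABAACBAABAACCCBAABAACBAABAACCCCCCCBAABAAC…BAABAACCCBAABAACBAABAACCCCCCCBAABAACBAABAACCCBAABAACBAABAA  (len 160)
step 6: CCCCCCCCCCCCCCCCCCCCCCCCCCCCCCCBAABAACBAABAACCCBAABAACBAAB…BAABAACCCBAABAACBAABAACCCCCCCBAABAACBAABAACCCBAABAACBAABAA  (len 352)
step 7: CCCCCCCCCCCCCCCCCCCCCCCCCCCCCCCCCCCCCCCCCCCCCCCCCCCCCCCCCC…BAABAACCCBAABAACBAABAACCCCCCCBAABAACBAABAACCCBAABAACBAABAA  (len 768)
step 8: CCCCCCCCCCCCCCCCCCCCCCCCCCCCCCCCCCCCCCCCCCCCCCCCCCCCCCCCCC…BAABAACCCBAABAACBAABAACCCCCCCBAABAACBAABAACCCBAABAACBAABAA  (len 1664)
step 9: CCCCCCCCCCCCCCCCCCCCCCCCCCCCCCCCCCCCCCCCCCCCCCCCCCCCCCCCCC…BAABAACCCBAABAACBAABAACCCCCCCBAABAACBAABAACCCBAABAACBAABAA  (len 3584)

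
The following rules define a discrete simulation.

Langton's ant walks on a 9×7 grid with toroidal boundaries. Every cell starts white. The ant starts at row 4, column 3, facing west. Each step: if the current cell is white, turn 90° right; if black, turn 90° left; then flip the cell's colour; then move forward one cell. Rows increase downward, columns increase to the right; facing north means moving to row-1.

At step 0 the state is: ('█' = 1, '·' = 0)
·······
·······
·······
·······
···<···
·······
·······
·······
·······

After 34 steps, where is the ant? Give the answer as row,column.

5,6

[0] ·······
·······
·······
·······
···<···
·······
·······
·······
·······
[1] ·······
·······
·······
···^···
···█···
·······
·······
·······
·······
[2] ·······
·······
·······
···█>··
···█···
·······
·······
·······
·······
[3] ·······
·······
·······
···██··
···█v··
·······
·······
·······
·······
[4] ·······
·······
·······
···██··
···<█··
·······
·······
·······
·······
[5] ·······
·······
·······
···██··
····█··
···v···
·······
·······
·······
[6] ·······
·······
·······
···██··
····█··
··<█···
·······
·······
·······
[7] ·······
·······
·······
···██··
··^·█··
··██···
·······
·······
·······
[8] ·······
·······
·······
···██··
··█>█··
··██···
·······
·······
·······
[9] ·······
·······
·······
···██··
··███··
··█v···
·······
·······
·······
[10] ·······
·······
·······
···██··
··███··
··█·>··
·······
·······
·······
[11] ·······
·······
·······
···██··
··███··
··█·█··
····v··
·······
·······
[12] ·······
·······
·······
···██··
··███··
··█·█··
···<█··
·······
·······
[13] ·······
·······
·······
···██··
··███··
··█^█··
···██··
·······
·······
[14] ·······
·······
·······
···██··
··███··
··██>··
···██··
·······
·······
[15] ·······
·······
·······
···██··
··██^··
··██···
···██··
·······
·······
[16] ·······
·······
·······
···██··
··█<···
··██···
···██··
·······
·······
[17] ·······
·······
·······
···██··
··█····
··█v···
···██··
·······
·······
[18] ·······
·······
·······
···██··
··█····
··█·>··
···██··
·······
·······
[19] ·······
·······
·······
···██··
··█····
··█·█··
···█v··
·······
·······
[20] ·······
·······
·······
···██··
··█····
··█·█··
···█·>·
·······
·······
[21] ·······
·······
·······
···██··
··█····
··█·█··
···█·█·
·····v·
·······
[22] ·······
·······
·······
···██··
··█····
··█·█··
···█·█·
····<█·
·······
[23] ·······
·······
·······
···██··
··█····
··█·█··
···█^█·
····██·
·······
[24] ·······
·······
·······
···██··
··█····
··█·█··
···██>·
····██·
·······
[25] ·······
·······
·······
···██··
··█····
··█·█^·
···██··
····██·
·······
[26] ·······
·······
·······
···██··
··█····
··█·██>
···██··
····██·
·······
[27] ·······
·······
·······
···██··
··█····
··█·███
···██·v
····██·
·······
[28] ·······
·······
·······
···██··
··█····
··█·███
···██<█
····██·
·······
[29] ·······
·······
·······
···██··
··█····
··█·█^█
···████
····██·
·······
[30] ·······
·······
·······
···██··
··█····
··█·<·█
···████
····██·
·······
[31] ·······
·······
·······
···██··
··█····
··█···█
···█v██
····██·
·······
[32] ·······
·······
·······
···██··
··█····
··█···█
···█·>█
····██·
·······
[33] ·······
·······
·······
···██··
··█····
··█··^█
···█··█
····██·
·······
[34] ·······
·······
·······
···██··
··█····
··█··█>
···█··█
····██·
·······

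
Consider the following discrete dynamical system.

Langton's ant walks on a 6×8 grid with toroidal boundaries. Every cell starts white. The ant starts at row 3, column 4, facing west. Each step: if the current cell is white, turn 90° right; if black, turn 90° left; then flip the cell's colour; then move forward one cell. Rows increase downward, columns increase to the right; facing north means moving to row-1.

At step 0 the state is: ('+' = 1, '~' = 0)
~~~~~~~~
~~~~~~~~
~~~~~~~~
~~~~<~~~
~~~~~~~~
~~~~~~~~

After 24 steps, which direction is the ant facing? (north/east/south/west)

east

gen 0: ~~~~~~~~
~~~~~~~~
~~~~~~~~
~~~~<~~~
~~~~~~~~
~~~~~~~~
gen 1: ~~~~~~~~
~~~~~~~~
~~~~^~~~
~~~~+~~~
~~~~~~~~
~~~~~~~~
gen 2: ~~~~~~~~
~~~~~~~~
~~~~+>~~
~~~~+~~~
~~~~~~~~
~~~~~~~~
gen 3: ~~~~~~~~
~~~~~~~~
~~~~++~~
~~~~+v~~
~~~~~~~~
~~~~~~~~
gen 4: ~~~~~~~~
~~~~~~~~
~~~~++~~
~~~~<+~~
~~~~~~~~
~~~~~~~~
gen 5: ~~~~~~~~
~~~~~~~~
~~~~++~~
~~~~~+~~
~~~~v~~~
~~~~~~~~
gen 6: ~~~~~~~~
~~~~~~~~
~~~~++~~
~~~~~+~~
~~~<+~~~
~~~~~~~~
gen 7: ~~~~~~~~
~~~~~~~~
~~~~++~~
~~~^~+~~
~~~++~~~
~~~~~~~~
gen 8: ~~~~~~~~
~~~~~~~~
~~~~++~~
~~~+>+~~
~~~++~~~
~~~~~~~~
gen 9: ~~~~~~~~
~~~~~~~~
~~~~++~~
~~~+++~~
~~~+v~~~
~~~~~~~~
gen 10: ~~~~~~~~
~~~~~~~~
~~~~++~~
~~~+++~~
~~~+~>~~
~~~~~~~~
gen 11: ~~~~~~~~
~~~~~~~~
~~~~++~~
~~~+++~~
~~~+~+~~
~~~~~v~~
gen 12: ~~~~~~~~
~~~~~~~~
~~~~++~~
~~~+++~~
~~~+~+~~
~~~~<+~~
gen 13: ~~~~~~~~
~~~~~~~~
~~~~++~~
~~~+++~~
~~~+^+~~
~~~~++~~
gen 14: ~~~~~~~~
~~~~~~~~
~~~~++~~
~~~+++~~
~~~++>~~
~~~~++~~
gen 15: ~~~~~~~~
~~~~~~~~
~~~~++~~
~~~++^~~
~~~++~~~
~~~~++~~
gen 16: ~~~~~~~~
~~~~~~~~
~~~~++~~
~~~+<~~~
~~~++~~~
~~~~++~~
gen 17: ~~~~~~~~
~~~~~~~~
~~~~++~~
~~~+~~~~
~~~+v~~~
~~~~++~~
gen 18: ~~~~~~~~
~~~~~~~~
~~~~++~~
~~~+~~~~
~~~+~>~~
~~~~++~~
gen 19: ~~~~~~~~
~~~~~~~~
~~~~++~~
~~~+~~~~
~~~+~+~~
~~~~+v~~
gen 20: ~~~~~~~~
~~~~~~~~
~~~~++~~
~~~+~~~~
~~~+~+~~
~~~~+~>~
gen 21: ~~~~~~v~
~~~~~~~~
~~~~++~~
~~~+~~~~
~~~+~+~~
~~~~+~+~
gen 22: ~~~~~<+~
~~~~~~~~
~~~~++~~
~~~+~~~~
~~~+~+~~
~~~~+~+~
gen 23: ~~~~~++~
~~~~~~~~
~~~~++~~
~~~+~~~~
~~~+~+~~
~~~~+^+~
gen 24: ~~~~~++~
~~~~~~~~
~~~~++~~
~~~+~~~~
~~~+~+~~
~~~~++>~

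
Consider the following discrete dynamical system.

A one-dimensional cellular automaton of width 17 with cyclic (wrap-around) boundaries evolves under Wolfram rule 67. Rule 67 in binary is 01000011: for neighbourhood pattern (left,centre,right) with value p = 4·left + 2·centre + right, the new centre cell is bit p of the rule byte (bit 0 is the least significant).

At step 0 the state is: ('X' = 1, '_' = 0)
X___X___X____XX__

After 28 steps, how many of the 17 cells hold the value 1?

12

gen 0: X___X___X____XX__
gen 1: __XX__XX__XXX_X_X
gen 2: _X_X_X_X_X__X____
gen 3: X__________X__XXX
gen 4: X_XXXXXXXXX__X___
gen 5: __________X_X__XX
gen 6: _XXXXXXXXX____X_X
gen 7: _________X_XXX___
gen 8: XXXXXXXXX____X_XX
gen 9: ________X_XXX____
gen 10: XXXXXXXX____X_XXX
gen 11: _______X_XXX_____
gen 12: XXXXXXX____X_XXXX
gen 13: ______X_XXX______
gen 14: XXXXXX____X_XXXXX
gen 15: _____X_XXX_______
gen 16: XXXXX____X_XXXXXX
gen 17: ____X_XXX________
gen 18: XXXX____X_XXXXXXX
gen 19: ___X_XXX_________
gen 20: XXX____X_XXXXXXXX
gen 21: __X_XXX__________
gen 22: XX____X_XXXXXXXXX
gen 23: _X_XXX___________
gen 24: X____X_XXXXXXXXXX
gen 25: X_XXX____________
gen 26: ____X_XXXXXXXXXXX
gen 27: _XXX____________X
gen 28: ___X_XXXXXXXXXXX_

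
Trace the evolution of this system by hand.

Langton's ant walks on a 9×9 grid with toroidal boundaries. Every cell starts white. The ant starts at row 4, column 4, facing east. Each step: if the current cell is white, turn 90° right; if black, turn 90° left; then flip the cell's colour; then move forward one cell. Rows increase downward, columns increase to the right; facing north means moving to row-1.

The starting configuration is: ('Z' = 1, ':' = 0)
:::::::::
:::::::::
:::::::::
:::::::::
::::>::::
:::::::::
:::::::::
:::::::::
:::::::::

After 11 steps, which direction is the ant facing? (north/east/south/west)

north

0) :::::::::
:::::::::
:::::::::
:::::::::
::::>::::
:::::::::
:::::::::
:::::::::
:::::::::
1) :::::::::
:::::::::
:::::::::
:::::::::
::::Z::::
::::v::::
:::::::::
:::::::::
:::::::::
2) :::::::::
:::::::::
:::::::::
:::::::::
::::Z::::
:::<Z::::
:::::::::
:::::::::
:::::::::
3) :::::::::
:::::::::
:::::::::
:::::::::
:::^Z::::
:::ZZ::::
:::::::::
:::::::::
:::::::::
4) :::::::::
:::::::::
:::::::::
:::::::::
:::Z>::::
:::ZZ::::
:::::::::
:::::::::
:::::::::
5) :::::::::
:::::::::
:::::::::
::::^::::
:::Z:::::
:::ZZ::::
:::::::::
:::::::::
:::::::::
6) :::::::::
:::::::::
:::::::::
::::Z>:::
:::Z:::::
:::ZZ::::
:::::::::
:::::::::
:::::::::
7) :::::::::
:::::::::
:::::::::
::::ZZ:::
:::Z:v:::
:::ZZ::::
:::::::::
:::::::::
:::::::::
8) :::::::::
:::::::::
:::::::::
::::ZZ:::
:::Z<Z:::
:::ZZ::::
:::::::::
:::::::::
:::::::::
9) :::::::::
:::::::::
:::::::::
::::^Z:::
:::ZZZ:::
:::ZZ::::
:::::::::
:::::::::
:::::::::
10) :::::::::
:::::::::
:::::::::
:::<:Z:::
:::ZZZ:::
:::ZZ::::
:::::::::
:::::::::
:::::::::
11) :::::::::
:::::::::
:::^:::::
:::Z:Z:::
:::ZZZ:::
:::ZZ::::
:::::::::
:::::::::
:::::::::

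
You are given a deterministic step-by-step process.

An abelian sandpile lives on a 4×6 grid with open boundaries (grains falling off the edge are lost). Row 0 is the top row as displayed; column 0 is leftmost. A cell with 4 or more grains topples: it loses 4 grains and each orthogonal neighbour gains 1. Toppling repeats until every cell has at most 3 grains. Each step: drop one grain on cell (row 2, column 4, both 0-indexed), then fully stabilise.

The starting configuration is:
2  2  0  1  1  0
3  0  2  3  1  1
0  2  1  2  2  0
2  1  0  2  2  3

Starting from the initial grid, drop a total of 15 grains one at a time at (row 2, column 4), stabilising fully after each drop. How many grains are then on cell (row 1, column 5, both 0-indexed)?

3

t=0: 2  2  0  1  1  0
3  0  2  3  1  1
0  2  1  2  2  0
2  1  0  2  2  3
t=1: 2  2  0  1  1  0
3  0  2  3  1  1
0  2  1  2  3  0
2  1  0  2  2  3
t=2: 2  2  0  1  1  0
3  0  2  3  2  1
0  2  1  3  0  1
2  1  0  2  3  3
t=3: 2  2  0  1  1  0
3  0  2  3  2  1
0  2  1  3  1  1
2  1  0  2  3  3
t=4: 2  2  0  1  1  0
3  0  2  3  2  1
0  2  1  3  2  1
2  1  0  2  3  3
t=5: 2  2  0  1  1  0
3  0  2  3  2  1
0  2  1  3  3  1
2  1  0  2  3  3
t=6: 2  2  0  2  2  0
3  0  3  1  0  2
0  2  2  2  3  3
2  1  1  0  2  0
t=7: 2  2  0  2  2  0
3  0  3  1  1  3
0  2  2  3  1  0
2  1  1  0  3  1
t=8: 2  2  0  2  2  0
3  0  3  1  1  3
0  2  2  3  2  0
2  1  1  0  3  1
t=9: 2  2  0  2  2  0
3  0  3  1  1  3
0  2  2  3  3  0
2  1  1  0  3  1
t=10: 2  2  0  2  2  0
3  0  3  2  2  3
0  2  3  0  2  1
2  1  1  2  0  2
t=11: 2  2  0  2  2  0
3  0  3  2  2  3
0  2  3  0  3  1
2  1  1  2  0  2
t=12: 2  2  0  2  2  0
3  0  3  2  3  3
0  2  3  1  0  2
2  1  1  2  1  2
t=13: 2  2  0  2  2  0
3  0  3  2  3  3
0  2  3  1  1  2
2  1  1  2  1  2
t=14: 2  2  0  2  2  0
3  0  3  2  3  3
0  2  3  1  2  2
2  1  1  2  1  2
t=15: 2  2  0  2  2  0
3  0  3  2  3  3
0  2  3  1  3  2
2  1  1  2  1  2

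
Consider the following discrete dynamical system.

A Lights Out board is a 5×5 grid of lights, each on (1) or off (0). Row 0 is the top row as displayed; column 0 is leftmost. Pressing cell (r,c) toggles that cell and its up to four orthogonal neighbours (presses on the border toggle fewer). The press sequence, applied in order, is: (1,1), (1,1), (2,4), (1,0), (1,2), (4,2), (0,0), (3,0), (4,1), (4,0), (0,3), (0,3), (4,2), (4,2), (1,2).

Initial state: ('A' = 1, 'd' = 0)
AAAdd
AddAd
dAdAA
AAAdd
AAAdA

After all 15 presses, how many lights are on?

13

t=0: AAAdd
AddAd
dAdAA
AAAdd
AAAdA
t=1: AdAdd
dAAAd
dddAA
AAAdd
AAAdA
t=2: AAAdd
AddAd
dAdAA
AAAdd
AAAdA
t=3: AAAdd
AddAA
dAddd
AAAdA
AAAdA
t=4: dAAdd
dAdAA
AAddd
AAAdA
AAAdA
t=5: dAddd
ddAdA
AAAdd
AAAdA
AAAdA
t=6: dAddd
ddAdA
AAAdd
AAddA
AddAA
t=7: Adddd
AdAdA
AAAdd
AAddA
AddAA
t=8: Adddd
AdAdA
dAAdd
ddddA
dddAA
t=9: Adddd
AdAdA
dAAdd
dAddA
AAAAA
t=10: Adddd
AdAdA
dAAdd
AAddA
ddAAA
t=11: AdAAA
AdAAA
dAAdd
AAddA
ddAAA
t=12: Adddd
AdAdA
dAAdd
AAddA
ddAAA
t=13: Adddd
AdAdA
dAAdd
AAAdA
dAddA
t=14: Adddd
AdAdA
dAAdd
AAddA
ddAAA
t=15: AdAdd
AAdAA
dAddd
AAddA
ddAAA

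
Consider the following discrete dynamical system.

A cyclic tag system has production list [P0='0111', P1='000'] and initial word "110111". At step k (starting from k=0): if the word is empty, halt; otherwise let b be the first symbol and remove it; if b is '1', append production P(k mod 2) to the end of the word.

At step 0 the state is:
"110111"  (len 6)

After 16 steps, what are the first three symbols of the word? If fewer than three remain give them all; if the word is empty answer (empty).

011

k=0  "110111"  (len 6)
k=1  "101110111"  (len 9)
k=2  "01110111000"  (len 11)
k=3  "1110111000"  (len 10)
k=4  "110111000000"  (len 12)
k=5  "101110000000111"  (len 15)
k=6  "01110000000111000"  (len 17)
k=7  "1110000000111000"  (len 16)
k=8  "110000000111000000"  (len 18)
k=9  "100000001110000000111"  (len 21)
k=10  "00000001110000000111000"  (len 23)
k=11  "0000001110000000111000"  (len 22)
k=12  "000001110000000111000"  (len 21)
k=13  "00001110000000111000"  (len 20)
k=14  "0001110000000111000"  (len 19)
k=15  "001110000000111000"  (len 18)
k=16  "01110000000111000"  (len 17)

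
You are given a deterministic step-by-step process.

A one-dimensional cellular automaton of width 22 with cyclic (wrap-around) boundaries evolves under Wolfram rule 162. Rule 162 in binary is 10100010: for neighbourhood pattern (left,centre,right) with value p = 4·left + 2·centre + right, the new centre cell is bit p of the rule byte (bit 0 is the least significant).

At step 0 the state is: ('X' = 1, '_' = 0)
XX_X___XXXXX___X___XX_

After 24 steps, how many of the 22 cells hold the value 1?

7

step 0: XX_X___XXXXX___X___XX_
step 1: __X___X_XXX___X___X__X
step 2: _X___X_X_X___X___X__X_
step 3: X___X_X_X___X___X__X__
step 4: ___X_X_X___X___X__X__X
step 5: __X_X_X___X___X__X__X_
step 6: _X_X_X___X___X__X__X__
step 7: X_X_X___X___X__X__X___
step 8: _X_X___X___X__X__X___X
step 9: X_X___X___X__X__X___X_
step 10: _X___X___X__X__X___X_X
step 11: X___X___X__X__X___X_X_
step 12: ___X___X__X__X___X_X_X
step 13: __X___X__X__X___X_X_X_
step 14: _X___X__X__X___X_X_X__
step 15: X___X__X__X___X_X_X___
step 16: ___X__X__X___X_X_X___X
step 17: __X__X__X___X_X_X___X_
step 18: _X__X__X___X_X_X___X__
step 19: X__X__X___X_X_X___X___
step 20: __X__X___X_X_X___X___X
step 21: _X__X___X_X_X___X___X_
step 22: X__X___X_X_X___X___X__
step 23: __X___X_X_X___X___X__X
step 24: _X___X_X_X___X___X__X_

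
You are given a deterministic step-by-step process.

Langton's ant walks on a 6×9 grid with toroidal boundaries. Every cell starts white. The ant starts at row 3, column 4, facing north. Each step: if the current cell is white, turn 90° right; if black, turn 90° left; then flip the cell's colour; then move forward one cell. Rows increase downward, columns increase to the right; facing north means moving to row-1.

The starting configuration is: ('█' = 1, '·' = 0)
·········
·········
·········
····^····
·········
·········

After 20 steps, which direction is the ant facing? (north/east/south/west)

0) ·········
·········
·········
····^····
·········
·········
1) ·········
·········
·········
····█>···
·········
·········
2) ·········
·········
·········
····██···
·····v···
·········
3) ·········
·········
·········
····██···
····<█···
·········
4) ·········
·········
·········
····^█···
····██···
·········
5) ·········
·········
·········
···<·█···
····██···
·········
6) ·········
·········
···^·····
···█·█···
····██···
·········
7) ·········
·········
···█>····
···█·█···
····██···
·········
8) ·········
·········
···██····
···█v█···
····██···
·········
9) ·········
·········
···██····
···<██···
····██···
·········
10) ·········
·········
···██····
····██···
···v██···
·········
11) ·········
·········
···██····
····██···
··<███···
·········
12) ·········
·········
···██····
··^·██···
··████···
·········
13) ·········
·········
···██····
··█>██···
··████···
·········
14) ·········
·········
···██····
··████···
··█v██···
·········
15) ·········
·········
···██····
··████···
··█·>█···
·········
16) ·········
·········
···██····
··██^█···
··█··█···
·········
17) ·········
·········
···██····
··█<·█···
··█··█···
·········
18) ·········
·········
···██····
··█··█···
··█v·█···
·········
19) ·········
·········
···██····
··█··█···
··<█·█···
·········
20) ·········
·········
···██····
··█··█···
···█·█···
··v······

south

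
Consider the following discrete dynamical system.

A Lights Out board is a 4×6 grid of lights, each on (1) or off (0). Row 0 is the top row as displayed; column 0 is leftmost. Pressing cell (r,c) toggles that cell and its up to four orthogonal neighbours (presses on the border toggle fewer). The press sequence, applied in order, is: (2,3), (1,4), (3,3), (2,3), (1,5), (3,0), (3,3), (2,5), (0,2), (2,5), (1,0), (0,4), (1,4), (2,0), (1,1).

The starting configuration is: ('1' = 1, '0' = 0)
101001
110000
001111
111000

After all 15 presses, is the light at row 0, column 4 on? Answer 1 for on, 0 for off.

1

k=0  101001
110000
001111
111000
k=1  101001
110100
000001
111100
k=2  101011
110011
000011
111100
k=3  101011
110011
000111
110010
k=4  101011
110111
001001
110110
k=5  101010
110100
001000
110110
k=6  101010
110100
101000
000110
k=7  101010
110100
101100
001000
k=8  101010
110101
101111
001001
k=9  110110
111101
101111
001001
k=10  110110
111100
101100
001000
k=11  010110
001100
001100
001000
k=12  010001
001110
001100
001000
k=13  010011
001001
001110
001000
k=14  010011
101001
111110
101000
k=15  000011
010001
101110
101000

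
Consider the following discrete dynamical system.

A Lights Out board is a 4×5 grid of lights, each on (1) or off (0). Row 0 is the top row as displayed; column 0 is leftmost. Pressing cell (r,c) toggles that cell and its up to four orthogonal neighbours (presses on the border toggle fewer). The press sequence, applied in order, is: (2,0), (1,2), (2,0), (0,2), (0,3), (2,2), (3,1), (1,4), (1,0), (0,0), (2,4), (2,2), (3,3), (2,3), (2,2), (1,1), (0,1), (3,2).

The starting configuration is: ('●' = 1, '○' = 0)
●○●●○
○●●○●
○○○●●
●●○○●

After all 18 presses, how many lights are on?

0) ●○●●○
○●●○●
○○○●●
●●○○●
1) ●○●●○
●●●○●
●●○●●
○●○○●
2) ●○○●○
●○○●●
●●●●●
○●○○●
3) ●○○●○
○○○●●
○○●●●
●●○○●
4) ●●●○○
○○●●●
○○●●●
●●○○●
5) ●●○●●
○○●○●
○○●●●
●●○○●
6) ●●○●●
○○○○●
○●○○●
●●●○●
7) ●●○●●
○○○○●
○○○○●
○○○○●
8) ●●○●○
○○○●○
○○○○○
○○○○●
9) ○●○●○
●●○●○
●○○○○
○○○○●
10) ●○○●○
○●○●○
●○○○○
○○○○●
11) ●○○●○
○●○●●
●○○●●
○○○○○
12) ●○○●○
○●●●●
●●●○●
○○●○○
13) ●○○●○
○●●●●
●●●●●
○○○●●
14) ●○○●○
○●●○●
●●○○○
○○○○●
15) ●○○●○
○●○○●
●○●●○
○○●○●
16) ●●○●○
●○●○●
●●●●○
○○●○●
17) ○○●●○
●●●○●
●●●●○
○○●○●
18) ○○●●○
●●●○●
●●○●○
○●○●●

12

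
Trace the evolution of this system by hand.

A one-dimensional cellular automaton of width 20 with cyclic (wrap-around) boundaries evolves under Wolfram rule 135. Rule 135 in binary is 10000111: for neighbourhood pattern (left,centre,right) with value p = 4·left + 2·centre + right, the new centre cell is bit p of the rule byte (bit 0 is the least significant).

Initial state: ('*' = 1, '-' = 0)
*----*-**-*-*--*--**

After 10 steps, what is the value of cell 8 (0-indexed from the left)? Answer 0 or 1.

k=0  *----*-**-*-*--*--**
k=1  --****----*-*-**-*-*
k=2  -*-**--****-*----*-*
k=3  -*----*-**--*-****-*
k=4  -*-****----**--**--*
k=5  -*--**--***---*---**
k=6  -*-*---*-*--***-**--
k=7  **-*-***-*-*-*-----*
k=8  *--*--*--*-*-*-****-
k=9  *-**-**-**-*-*--**--
k=10  *----------*-*-*---*

0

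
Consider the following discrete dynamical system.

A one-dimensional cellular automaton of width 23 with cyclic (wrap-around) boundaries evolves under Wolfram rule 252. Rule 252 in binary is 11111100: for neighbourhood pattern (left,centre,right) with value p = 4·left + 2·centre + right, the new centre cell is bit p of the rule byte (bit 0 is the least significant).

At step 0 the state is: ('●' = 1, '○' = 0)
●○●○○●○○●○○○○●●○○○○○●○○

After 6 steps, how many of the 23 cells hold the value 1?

gen 0: ●○●○○●○○●○○○○●●○○○○○●○○
gen 1: ●●●●○●●○●●○○○●●●○○○○●●○
gen 2: ●●●●●●●●●●●○○●●●●○○○●●●
gen 3: ●●●●●●●●●●●●○●●●●●○○●●●
gen 4: ●●●●●●●●●●●●●●●●●●●○●●●
gen 5: ●●●●●●●●●●●●●●●●●●●●●●●
gen 6: ●●●●●●●●●●●●●●●●●●●●●●●

23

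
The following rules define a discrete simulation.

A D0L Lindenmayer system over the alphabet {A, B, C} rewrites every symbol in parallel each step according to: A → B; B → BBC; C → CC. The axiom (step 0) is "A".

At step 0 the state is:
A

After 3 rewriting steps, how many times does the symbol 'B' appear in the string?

4

gen 0: A
gen 1: B
gen 2: BBC
gen 3: BBCBBCCC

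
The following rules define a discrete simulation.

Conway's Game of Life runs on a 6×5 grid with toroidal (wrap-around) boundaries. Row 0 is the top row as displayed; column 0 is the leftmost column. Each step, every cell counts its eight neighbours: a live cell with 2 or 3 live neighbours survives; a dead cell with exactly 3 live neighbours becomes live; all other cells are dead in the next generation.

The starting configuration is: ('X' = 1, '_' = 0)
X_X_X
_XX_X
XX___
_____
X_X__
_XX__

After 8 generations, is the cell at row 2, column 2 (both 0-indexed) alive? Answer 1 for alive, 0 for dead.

0

gen 0: X_X_X
_XX_X
XX___
_____
X_X__
_XX__
gen 1: ____X
__X_X
XXX__
X____
__X__
__X_X
gen 2: X___X
__X_X
X_XXX
X_X__
_X_X_
_____
gen 3: X__XX
__X__
X_X__
X____
_XX__
X___X
gen 4: XX_X_
X_X__
_____
X_X__
_X__X
__X__
gen 5: X__XX
X_X_X
_____
XX___
XXXX_
__XXX
gen 6: _____
XX___
____X
X___X
_____
_____
gen 7: _____
X____
_X__X
X___X
_____
_____
gen 8: _____
X____
_X__X
X___X
_____
_____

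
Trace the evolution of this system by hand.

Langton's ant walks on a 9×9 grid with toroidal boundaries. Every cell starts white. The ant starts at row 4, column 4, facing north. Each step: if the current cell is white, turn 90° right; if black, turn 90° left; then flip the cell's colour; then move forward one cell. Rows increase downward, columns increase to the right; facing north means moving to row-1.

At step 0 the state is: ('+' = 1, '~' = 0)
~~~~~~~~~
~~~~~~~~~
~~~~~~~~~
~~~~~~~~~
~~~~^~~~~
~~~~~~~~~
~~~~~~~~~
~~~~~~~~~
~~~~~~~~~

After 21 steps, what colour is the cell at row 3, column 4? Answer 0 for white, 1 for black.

k=0  ~~~~~~~~~
~~~~~~~~~
~~~~~~~~~
~~~~~~~~~
~~~~^~~~~
~~~~~~~~~
~~~~~~~~~
~~~~~~~~~
~~~~~~~~~
k=1  ~~~~~~~~~
~~~~~~~~~
~~~~~~~~~
~~~~~~~~~
~~~~+>~~~
~~~~~~~~~
~~~~~~~~~
~~~~~~~~~
~~~~~~~~~
k=2  ~~~~~~~~~
~~~~~~~~~
~~~~~~~~~
~~~~~~~~~
~~~~++~~~
~~~~~v~~~
~~~~~~~~~
~~~~~~~~~
~~~~~~~~~
k=3  ~~~~~~~~~
~~~~~~~~~
~~~~~~~~~
~~~~~~~~~
~~~~++~~~
~~~~<+~~~
~~~~~~~~~
~~~~~~~~~
~~~~~~~~~
k=4  ~~~~~~~~~
~~~~~~~~~
~~~~~~~~~
~~~~~~~~~
~~~~^+~~~
~~~~++~~~
~~~~~~~~~
~~~~~~~~~
~~~~~~~~~
k=5  ~~~~~~~~~
~~~~~~~~~
~~~~~~~~~
~~~~~~~~~
~~~<~+~~~
~~~~++~~~
~~~~~~~~~
~~~~~~~~~
~~~~~~~~~
k=6  ~~~~~~~~~
~~~~~~~~~
~~~~~~~~~
~~~^~~~~~
~~~+~+~~~
~~~~++~~~
~~~~~~~~~
~~~~~~~~~
~~~~~~~~~
k=7  ~~~~~~~~~
~~~~~~~~~
~~~~~~~~~
~~~+>~~~~
~~~+~+~~~
~~~~++~~~
~~~~~~~~~
~~~~~~~~~
~~~~~~~~~
k=8  ~~~~~~~~~
~~~~~~~~~
~~~~~~~~~
~~~++~~~~
~~~+v+~~~
~~~~++~~~
~~~~~~~~~
~~~~~~~~~
~~~~~~~~~
k=9  ~~~~~~~~~
~~~~~~~~~
~~~~~~~~~
~~~++~~~~
~~~<++~~~
~~~~++~~~
~~~~~~~~~
~~~~~~~~~
~~~~~~~~~
k=10  ~~~~~~~~~
~~~~~~~~~
~~~~~~~~~
~~~++~~~~
~~~~++~~~
~~~v++~~~
~~~~~~~~~
~~~~~~~~~
~~~~~~~~~
k=11  ~~~~~~~~~
~~~~~~~~~
~~~~~~~~~
~~~++~~~~
~~~~++~~~
~~<+++~~~
~~~~~~~~~
~~~~~~~~~
~~~~~~~~~
k=12  ~~~~~~~~~
~~~~~~~~~
~~~~~~~~~
~~~++~~~~
~~^~++~~~
~~++++~~~
~~~~~~~~~
~~~~~~~~~
~~~~~~~~~
k=13  ~~~~~~~~~
~~~~~~~~~
~~~~~~~~~
~~~++~~~~
~~+>++~~~
~~++++~~~
~~~~~~~~~
~~~~~~~~~
~~~~~~~~~
k=14  ~~~~~~~~~
~~~~~~~~~
~~~~~~~~~
~~~++~~~~
~~++++~~~
~~+v++~~~
~~~~~~~~~
~~~~~~~~~
~~~~~~~~~
k=15  ~~~~~~~~~
~~~~~~~~~
~~~~~~~~~
~~~++~~~~
~~++++~~~
~~+~>+~~~
~~~~~~~~~
~~~~~~~~~
~~~~~~~~~
k=16  ~~~~~~~~~
~~~~~~~~~
~~~~~~~~~
~~~++~~~~
~~++^+~~~
~~+~~+~~~
~~~~~~~~~
~~~~~~~~~
~~~~~~~~~
k=17  ~~~~~~~~~
~~~~~~~~~
~~~~~~~~~
~~~++~~~~
~~+<~+~~~
~~+~~+~~~
~~~~~~~~~
~~~~~~~~~
~~~~~~~~~
k=18  ~~~~~~~~~
~~~~~~~~~
~~~~~~~~~
~~~++~~~~
~~+~~+~~~
~~+v~+~~~
~~~~~~~~~
~~~~~~~~~
~~~~~~~~~
k=19  ~~~~~~~~~
~~~~~~~~~
~~~~~~~~~
~~~++~~~~
~~+~~+~~~
~~<+~+~~~
~~~~~~~~~
~~~~~~~~~
~~~~~~~~~
k=20  ~~~~~~~~~
~~~~~~~~~
~~~~~~~~~
~~~++~~~~
~~+~~+~~~
~~~+~+~~~
~~v~~~~~~
~~~~~~~~~
~~~~~~~~~
k=21  ~~~~~~~~~
~~~~~~~~~
~~~~~~~~~
~~~++~~~~
~~+~~+~~~
~~~+~+~~~
~<+~~~~~~
~~~~~~~~~
~~~~~~~~~

1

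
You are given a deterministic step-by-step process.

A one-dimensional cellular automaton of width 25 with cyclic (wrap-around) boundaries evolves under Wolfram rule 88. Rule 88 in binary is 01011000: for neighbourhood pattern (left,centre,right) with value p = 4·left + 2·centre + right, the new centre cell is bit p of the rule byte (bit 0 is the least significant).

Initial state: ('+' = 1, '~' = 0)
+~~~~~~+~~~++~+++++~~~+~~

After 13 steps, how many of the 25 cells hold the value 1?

k=0  +~~~~~~+~~~++~+++++~~~+~~
k=1  ~+~~~~~~+~~++~+~~~++~~~+~
k=2  ~~+~~~~~~+~++~~+~~+++~~~+
k=3  +~~+~~~~~~~+++~~+~+~++~~~
k=4  ~+~~+~~~~~~+~++~~~~~+++~~
k=5  ~~+~~+~~~~~~~+++~~~~+~++~
k=6  ~~~+~~+~~~~~~+~++~~~~~+++
k=7  +~~~+~~+~~~~~~~+++~~~~+~+
k=8  ++~~~+~~+~~~~~~+~++~~~~~+
k=9  ~++~~~+~~+~~~~~~~+++~~~~+
k=10  ~+++~~~+~~+~~~~~~+~++~~~~
k=11  ~+~++~~~+~~+~~~~~~~+++~~~
k=12  ~~~+++~~~+~~+~~~~~~+~++~~
k=13  ~~~+~++~~~+~~+~~~~~~~+++~

8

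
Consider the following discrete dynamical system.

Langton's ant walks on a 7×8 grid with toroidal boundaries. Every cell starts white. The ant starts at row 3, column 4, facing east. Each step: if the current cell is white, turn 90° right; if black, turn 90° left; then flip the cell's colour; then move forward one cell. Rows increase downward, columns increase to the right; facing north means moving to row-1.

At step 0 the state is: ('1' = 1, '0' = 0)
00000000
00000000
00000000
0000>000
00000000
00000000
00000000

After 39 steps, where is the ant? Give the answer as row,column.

3,1

step 0: 00000000
00000000
00000000
0000>000
00000000
00000000
00000000
step 1: 00000000
00000000
00000000
00001000
0000v000
00000000
00000000
step 2: 00000000
00000000
00000000
00001000
000<1000
00000000
00000000
step 3: 00000000
00000000
00000000
000^1000
00011000
00000000
00000000
step 4: 00000000
00000000
00000000
0001>000
00011000
00000000
00000000
step 5: 00000000
00000000
0000^000
00010000
00011000
00000000
00000000
step 6: 00000000
00000000
00001>00
00010000
00011000
00000000
00000000
step 7: 00000000
00000000
00001100
00010v00
00011000
00000000
00000000
step 8: 00000000
00000000
00001100
0001<100
00011000
00000000
00000000
step 9: 00000000
00000000
0000^100
00011100
00011000
00000000
00000000
step 10: 00000000
00000000
000<0100
00011100
00011000
00000000
00000000
step 11: 00000000
000^0000
00010100
00011100
00011000
00000000
00000000
step 12: 00000000
0001>000
00010100
00011100
00011000
00000000
00000000
step 13: 00000000
00011000
0001v100
00011100
00011000
00000000
00000000
step 14: 00000000
00011000
000<1100
00011100
00011000
00000000
00000000
step 15: 00000000
00011000
00001100
000v1100
00011000
00000000
00000000
step 16: 00000000
00011000
00001100
0000>100
00011000
00000000
00000000
step 17: 00000000
00011000
0000^100
00000100
00011000
00000000
00000000
step 18: 00000000
00011000
000<0100
00000100
00011000
00000000
00000000
step 19: 00000000
000^1000
00010100
00000100
00011000
00000000
00000000
step 20: 00000000
00<01000
00010100
00000100
00011000
00000000
00000000
step 21: 00^00000
00101000
00010100
00000100
00011000
00000000
00000000
step 22: 001>0000
00101000
00010100
00000100
00011000
00000000
00000000
step 23: 00110000
001v1000
00010100
00000100
00011000
00000000
00000000
step 24: 00110000
00<11000
00010100
00000100
00011000
00000000
00000000
step 25: 00110000
00011000
00v10100
00000100
00011000
00000000
00000000
step 26: 00110000
00011000
0<110100
00000100
00011000
00000000
00000000
step 27: 00110000
0^011000
01110100
00000100
00011000
00000000
00000000
step 28: 00110000
01>11000
01110100
00000100
00011000
00000000
00000000
step 29: 00110000
01111000
01v10100
00000100
00011000
00000000
00000000
step 30: 00110000
01111000
010>0100
00000100
00011000
00000000
00000000
step 31: 00110000
011^1000
01000100
00000100
00011000
00000000
00000000
step 32: 00110000
01<01000
01000100
00000100
00011000
00000000
00000000
step 33: 00110000
01001000
01v00100
00000100
00011000
00000000
00000000
step 34: 00110000
01001000
0<100100
00000100
00011000
00000000
00000000
step 35: 00110000
01001000
00100100
0v000100
00011000
00000000
00000000
step 36: 00110000
01001000
00100100
<1000100
00011000
00000000
00000000
step 37: 00110000
01001000
^0100100
11000100
00011000
00000000
00000000
step 38: 00110000
01001000
1>100100
11000100
00011000
00000000
00000000
step 39: 00110000
01001000
11100100
1v000100
00011000
00000000
00000000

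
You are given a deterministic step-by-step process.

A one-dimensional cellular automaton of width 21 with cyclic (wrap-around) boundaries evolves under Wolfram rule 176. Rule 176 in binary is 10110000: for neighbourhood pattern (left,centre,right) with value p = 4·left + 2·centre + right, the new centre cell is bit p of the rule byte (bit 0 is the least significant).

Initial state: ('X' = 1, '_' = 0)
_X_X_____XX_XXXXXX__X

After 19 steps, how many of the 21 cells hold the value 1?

7

gen 0: _X_X_____XX_XXXXXX__X
gen 1: X_X_X______X_XXXX_X__
gen 2: _X_X_X______X_XX_X_X_
gen 3: __X_X_X______X__X_X_X
gen 4: X__X_X_X______X__X_X_
gen 5: _X__X_X_X______X__X_X
gen 6: X_X__X_X_X______X__X_
gen 7: _X_X__X_X_X______X__X
gen 8: X_X_X__X_X_X______X__
gen 9: _X_X_X__X_X_X______X_
gen 10: __X_X_X__X_X_X______X
gen 11: X__X_X_X__X_X_X______
gen 12: _X__X_X_X__X_X_X_____
gen 13: __X__X_X_X__X_X_X____
gen 14: ___X__X_X_X__X_X_X___
gen 15: ____X__X_X_X__X_X_X__
gen 16: _____X__X_X_X__X_X_X_
gen 17: ______X__X_X_X__X_X_X
gen 18: X______X__X_X_X__X_X_
gen 19: _X______X__X_X_X__X_X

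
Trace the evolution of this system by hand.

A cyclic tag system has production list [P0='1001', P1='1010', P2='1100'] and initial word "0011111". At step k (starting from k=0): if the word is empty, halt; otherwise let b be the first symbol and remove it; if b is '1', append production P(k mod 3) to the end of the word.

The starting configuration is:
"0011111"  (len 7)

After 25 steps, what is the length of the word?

38

gen 0: "0011111"  (len 7)
gen 1: "011111"  (len 6)
gen 2: "11111"  (len 5)
gen 3: "11111100"  (len 8)
gen 4: "11111001001"  (len 11)
gen 5: "11110010011010"  (len 14)
gen 6: "11100100110101100"  (len 17)
gen 7: "11001001101011001001"  (len 20)
gen 8: "10010011010110010011010"  (len 23)
gen 9: "00100110101100100110101100"  (len 26)
gen 10: "0100110101100100110101100"  (len 25)
gen 11: "100110101100100110101100"  (len 24)
gen 12: "001101011001001101011001100"  (len 27)
gen 13: "01101011001001101011001100"  (len 26)
gen 14: "1101011001001101011001100"  (len 25)
gen 15: "1010110010011010110011001100"  (len 28)
gen 16: "0101100100110101100110011001001"  (len 31)
gen 17: "101100100110101100110011001001"  (len 30)
gen 18: "011001001101011001100110010011100"  (len 33)
gen 19: "11001001101011001100110010011100"  (len 32)
gen 20: "10010011010110011001100100111001010"  (len 35)
gen 21: "00100110101100110011001001110010101100"  (len 38)
gen 22: "0100110101100110011001001110010101100"  (len 37)
gen 23: "100110101100110011001001110010101100"  (len 36)
gen 24: "001101011001100110010011100101011001100"  (len 39)
gen 25: "01101011001100110010011100101011001100"  (len 38)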